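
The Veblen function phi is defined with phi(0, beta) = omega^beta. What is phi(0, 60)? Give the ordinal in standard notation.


phi(0, 60):
phi(0, beta) = omega^beta by definition.
phi(0, 60) = omega^60

omega^60


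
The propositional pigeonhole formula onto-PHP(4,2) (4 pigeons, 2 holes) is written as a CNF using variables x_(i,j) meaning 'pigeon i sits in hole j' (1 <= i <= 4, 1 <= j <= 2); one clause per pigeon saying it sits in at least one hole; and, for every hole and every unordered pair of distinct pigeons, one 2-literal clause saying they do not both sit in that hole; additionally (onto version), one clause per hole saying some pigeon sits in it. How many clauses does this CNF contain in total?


onto-PHP(4,2): 4 pigeons, 2 holes, 4*2 = 8 variables.
- pigeon clauses: one per pigeon -> 4 clauses
- hole clauses: 2 holes * C(4,2) = 2 * 6 -> 12 clauses
- onto clauses: one per hole -> 2 clauses
Total clauses = 4 + 12 + 2 = 18

18


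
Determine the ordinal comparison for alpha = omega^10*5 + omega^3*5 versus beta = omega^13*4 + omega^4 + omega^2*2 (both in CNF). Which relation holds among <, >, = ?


Compare term by term from highest exponent:
alpha = omega^10*5 + omega^3*5
beta = omega^13*4 + omega^4 + omega^2*2
Term 1: alpha has omega^10*5, beta has omega^13*4
Term 2: alpha has omega^3*5, beta has omega^4*1
Term 3: alpha has omega^0*0, beta has omega^2*2
Result: alpha < beta

alpha < beta


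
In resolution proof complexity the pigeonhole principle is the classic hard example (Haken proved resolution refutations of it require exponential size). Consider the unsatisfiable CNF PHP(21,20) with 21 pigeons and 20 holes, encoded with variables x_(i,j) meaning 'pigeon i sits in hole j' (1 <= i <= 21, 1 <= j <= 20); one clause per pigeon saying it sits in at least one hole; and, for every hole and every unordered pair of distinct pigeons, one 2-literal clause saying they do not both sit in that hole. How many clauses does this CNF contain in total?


PHP(21,20): 21 pigeons, 20 holes, 21*20 = 420 variables.
- pigeon clauses: one per pigeon -> 21 clauses
- hole clauses: 20 holes * C(21,2) = 20 * 210 -> 4200 clauses
Total clauses = 21 + 4200 = 4221

4221


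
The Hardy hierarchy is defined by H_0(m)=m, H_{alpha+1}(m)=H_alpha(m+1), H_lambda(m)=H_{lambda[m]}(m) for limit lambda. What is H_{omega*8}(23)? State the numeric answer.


H_{omega*8}(23):
For the Hardy hierarchy, H_{omega*k}(n) = 2^k * n.
2^8 = 256.
256 * 23 = 5888

5888


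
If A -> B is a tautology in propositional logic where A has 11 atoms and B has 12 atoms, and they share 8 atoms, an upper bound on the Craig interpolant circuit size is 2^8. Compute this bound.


Shared atoms = 8
Craig interpolant size bound = 2^8
= 256

256


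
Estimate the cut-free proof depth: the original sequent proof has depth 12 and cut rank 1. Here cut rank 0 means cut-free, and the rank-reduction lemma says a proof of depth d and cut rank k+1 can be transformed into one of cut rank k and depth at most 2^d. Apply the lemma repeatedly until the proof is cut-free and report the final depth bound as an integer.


Each rank reduction sends depth d to at most 2^d; cut rank r needs r reductions.
2_0(12) = 12
2_1(12) = 2^12 = 4096
Cut-free depth bound = 4096

4096


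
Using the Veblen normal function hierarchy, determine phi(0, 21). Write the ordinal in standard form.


phi(0, 21):
phi(0, beta) = omega^beta by definition.
phi(0, 21) = omega^21

omega^21


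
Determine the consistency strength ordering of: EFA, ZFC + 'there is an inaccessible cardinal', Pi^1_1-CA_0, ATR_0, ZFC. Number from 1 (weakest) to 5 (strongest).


Ordering by consistency strength:
1. EFA
2. ATR_0
3. Pi^1_1-CA_0
4. ZFC
5. ZFC + 'there is an inaccessible cardinal'


EFA=1, ZFC + 'there is an inaccessible cardinal'=5, Pi^1_1-CA_0=3, ATR_0=2, ZFC=4


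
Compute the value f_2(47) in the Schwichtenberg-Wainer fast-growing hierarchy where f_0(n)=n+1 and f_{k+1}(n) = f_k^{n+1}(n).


f_2(47) = f_1^48(47)
f_1(m) = 2m + 1.
Iterating: f_1^k(n) = 2^k*(n+1) - 1.
f_2(47) = 2^48*(47+1) - 1 = 281474976710656*48 - 1 = 13510798882111487

13510798882111487


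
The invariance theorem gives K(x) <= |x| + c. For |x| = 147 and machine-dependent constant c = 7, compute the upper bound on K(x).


K(x) <= |x| + c = 147 + 7 = 154

154


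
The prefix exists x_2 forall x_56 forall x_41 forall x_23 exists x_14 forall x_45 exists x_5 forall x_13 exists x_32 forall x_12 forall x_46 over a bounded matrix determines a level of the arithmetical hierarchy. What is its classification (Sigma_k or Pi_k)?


Leading quantifier is exists, so the class is Sigma.
Number of quantifier blocks = alternations + 1 = 7 + 1 = 8.
Classification: Sigma_8

Sigma_8


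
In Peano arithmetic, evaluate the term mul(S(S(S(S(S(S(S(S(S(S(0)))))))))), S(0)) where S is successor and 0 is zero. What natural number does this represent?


mul(S^10(0), S^1(0)):
S^10(0) = 10
S^1(0) = 1
10 * 1 = 10

10


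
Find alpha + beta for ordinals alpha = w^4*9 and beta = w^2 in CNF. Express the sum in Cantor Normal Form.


Ordinal addition w^4*9 + w^2:
Leading exponent of alpha (4) > leading exponent of beta (2).
Since alpha's term has higher exponent than beta's leading term,
the sum is simply alpha followed by beta.
Result = w^4*9 + w^2

w^4*9 + w^2


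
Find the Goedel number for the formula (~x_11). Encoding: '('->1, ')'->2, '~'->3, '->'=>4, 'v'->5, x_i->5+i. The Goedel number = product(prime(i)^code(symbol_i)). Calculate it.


Formula: (~x_11)
Symbol codes: [1, 3, 16, 2]
Primes: [2, 3, 5, 7]
p_1^1 = 2^1 = 2
p_2^3 = 3^3 = 27
p_3^16 = 5^16 = 152587890625
p_4^2 = 7^2 = 49
Product = 403747558593750

403747558593750


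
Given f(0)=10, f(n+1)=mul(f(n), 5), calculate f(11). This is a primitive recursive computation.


f(0) = 10
f(1) = mul(f(0), 5) = mul(10, 5) = 50
f(2) = mul(f(1), 5) = mul(50, 5) = 250
f(3) = mul(f(2), 5) = mul(250, 5) = 1250
f(4) = mul(f(3), 5) = mul(1250, 5) = 6250
f(5) = mul(f(4), 5) = mul(6250, 5) = 31250
f(6) = mul(f(5), 5) = mul(31250, 5) = 156250
f(7) = mul(f(6), 5) = mul(156250, 5) = 781250
f(8) = mul(f(7), 5) = mul(781250, 5) = 3906250
f(9) = mul(f(8), 5) = mul(3906250, 5) = 19531250
f(10) = mul(f(9), 5) = mul(19531250, 5) = 97656250
f(11) = mul(f(10), 5) = mul(97656250, 5) = 488281250


488281250


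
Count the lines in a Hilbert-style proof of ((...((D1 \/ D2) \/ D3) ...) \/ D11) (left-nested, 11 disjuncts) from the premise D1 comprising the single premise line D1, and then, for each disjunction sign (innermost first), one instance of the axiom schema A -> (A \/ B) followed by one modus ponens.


Building the left-nested 11-ary disjunction from D1:
- 1 premise line (D1)
- 11 disjuncts means 10 disjunction signs; each needs 1 axiom instance + 1 MP = 2 lines: 2 * 10 = 20
Total = 1 + 20 = 21 lines.

21


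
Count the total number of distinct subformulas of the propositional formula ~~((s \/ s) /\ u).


Formula: ~~((s \/ s) /\ u)
Subformulas found:
  1. u
  2. s
  3. (s \/ s)
  4. ((s \/ s) /\ u)
  5. ~((s \/ s) /\ u)
  6. ~~((s \/ s) /\ u)
Total distinct subformulas = 6

6


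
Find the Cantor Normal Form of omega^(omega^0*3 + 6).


omega^(omega^0*3 + 6):
omega^0 = 1, so the exponent is 3 + 6 = 9 (finite ordinal addition).
Result = omega^9, already a single CNF term.

omega^9


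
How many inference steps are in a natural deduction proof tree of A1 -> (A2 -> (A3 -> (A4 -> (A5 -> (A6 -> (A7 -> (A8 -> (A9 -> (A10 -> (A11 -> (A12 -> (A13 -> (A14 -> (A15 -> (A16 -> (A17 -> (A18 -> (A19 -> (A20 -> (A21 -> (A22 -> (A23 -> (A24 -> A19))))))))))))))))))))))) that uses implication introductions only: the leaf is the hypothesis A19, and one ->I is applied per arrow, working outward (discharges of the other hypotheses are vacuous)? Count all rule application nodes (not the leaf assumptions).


The formula has 24 arrows (->); its innermost consequent A19 is one of the antecedents,
so the proof starts from the hypothesis leaf A19 (not a rule application) and closes one arrow per ->I.
Building A1 -> (A2 -> (A3 -> (A4 -> (A5 -> (A6 -> (A7 -> (A8 -> (A9 -> (A10 -> (A11 -> (A12 -> (A13 -> (A14 -> (A15 -> (A16 -> (A17 -> (A18 -> (A19 -> (A20 -> (A21 -> (A22 -> (A23 -> (A24 -> A19))))))))))))))))))))))) therefore takes 24 nested implication introductions.
Total inference nodes = 24

24


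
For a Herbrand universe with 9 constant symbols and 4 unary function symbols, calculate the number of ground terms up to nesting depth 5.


Herbrand terms by depth:
Depth 0: 9 constants
Depth 1: 36 new terms (running total: 45)
Depth 2: 144 new terms (running total: 189)
Depth 3: 576 new terms (running total: 765)
Depth 4: 2304 new terms (running total: 3069)
Depth 5: 9216 new terms (running total: 12285)
Total distinct ground terms = 12285

12285


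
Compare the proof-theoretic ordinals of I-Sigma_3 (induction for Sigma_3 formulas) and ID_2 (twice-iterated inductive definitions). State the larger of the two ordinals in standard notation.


Proof-theoretic ordinal of I-Sigma_3 (induction for Sigma_3 formulas): omega^(omega^(omega^omega))
Proof-theoretic ordinal of ID_2 (twice-iterated inductive definitions): psi_0(epsilon_{Omega_2+1})
Comparing: omega^(omega^(omega^omega)) < psi_0(epsilon_{Omega_2+1}).
The larger ordinal is psi_0(epsilon_{Omega_2+1}) (from ID_2 (twice-iterated inductive definitions)).

psi_0(epsilon_{Omega_2+1})


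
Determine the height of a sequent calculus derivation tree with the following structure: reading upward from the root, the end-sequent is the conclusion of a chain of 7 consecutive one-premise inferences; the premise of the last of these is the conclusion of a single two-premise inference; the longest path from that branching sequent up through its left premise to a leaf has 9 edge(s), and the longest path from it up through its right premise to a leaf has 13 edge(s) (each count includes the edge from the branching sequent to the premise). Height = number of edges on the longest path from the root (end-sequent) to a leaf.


Longest path through the left premise: 9 edges (measured from the branching sequent)
Longest path through the right premise: 13 edges
Height of the subtree rooted at the branching sequent: max(9, 13) = 13
The branching sequent sits 7 edges above the root (the chain of one-premise inferences), so height = 13 + 7 = 20

20


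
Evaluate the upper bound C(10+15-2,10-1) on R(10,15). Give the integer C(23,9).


R(10,15) <= C(10+15-2, 10-1) = C(23, 9)
C(23, 9) = 23! / (9! * 14!)
= 817190

817190


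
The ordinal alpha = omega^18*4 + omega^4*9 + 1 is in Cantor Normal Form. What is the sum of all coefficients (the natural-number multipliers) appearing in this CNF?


CNF: omega^18*4 + omega^4*9 + 1
Coefficients: 4 + 9 + 1 = 14

14


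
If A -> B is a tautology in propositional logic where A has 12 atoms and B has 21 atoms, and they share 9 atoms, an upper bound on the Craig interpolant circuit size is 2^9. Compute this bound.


Shared atoms = 9
Craig interpolant size bound = 2^9
= 512

512


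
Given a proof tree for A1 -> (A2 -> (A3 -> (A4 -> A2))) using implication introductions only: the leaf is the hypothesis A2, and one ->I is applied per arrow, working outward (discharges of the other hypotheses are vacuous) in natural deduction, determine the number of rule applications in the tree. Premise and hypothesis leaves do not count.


The formula has 4 arrows (->); its innermost consequent A2 is one of the antecedents,
so the proof starts from the hypothesis leaf A2 (not a rule application) and closes one arrow per ->I.
Building A1 -> (A2 -> (A3 -> (A4 -> A2))) therefore takes 4 nested implication introductions.
Total inference nodes = 4

4


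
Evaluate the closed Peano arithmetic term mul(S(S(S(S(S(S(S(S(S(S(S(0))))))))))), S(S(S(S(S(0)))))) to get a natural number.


mul(S^11(0), S^5(0)):
S^11(0) = 11
S^5(0) = 5
11 * 5 = 55

55


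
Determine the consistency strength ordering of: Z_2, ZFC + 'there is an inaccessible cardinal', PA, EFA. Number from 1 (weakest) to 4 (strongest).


Ordering by consistency strength:
1. EFA
2. PA
3. Z_2
4. ZFC + 'there is an inaccessible cardinal'


Z_2=3, ZFC + 'there is an inaccessible cardinal'=4, PA=2, EFA=1


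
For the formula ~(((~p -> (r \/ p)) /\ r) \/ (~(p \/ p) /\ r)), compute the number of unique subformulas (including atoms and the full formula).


Formula: ~(((~p -> (r \/ p)) /\ r) \/ (~(p \/ p) /\ r))
Subformulas found:
  1. r
  2. p
  3. ~p
  4. (p \/ p)
  5. (r \/ p)
  6. ~(p \/ p)
  7. (~(p \/ p) /\ r)
  8. (~p -> (r \/ p))
  9. ((~p -> (r \/ p)) /\ r)
  10. (((~p -> (r \/ p)) /\ r) \/ (~(p \/ p) /\ r))
  11. ~(((~p -> (r \/ p)) /\ r) \/ (~(p \/ p) /\ r))
Total distinct subformulas = 11

11


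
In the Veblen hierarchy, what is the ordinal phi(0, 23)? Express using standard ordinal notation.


phi(0, 23):
phi(0, beta) = omega^beta by definition.
phi(0, 23) = omega^23

omega^23


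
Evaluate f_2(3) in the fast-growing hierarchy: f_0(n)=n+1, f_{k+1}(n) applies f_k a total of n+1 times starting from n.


f_2(3) = f_1^4(3)
f_1(m) = 2m + 1.
Iterating: f_1^k(n) = 2^k*(n+1) - 1.
f_2(3) = 2^4*(3+1) - 1 = 16*4 - 1 = 63

63


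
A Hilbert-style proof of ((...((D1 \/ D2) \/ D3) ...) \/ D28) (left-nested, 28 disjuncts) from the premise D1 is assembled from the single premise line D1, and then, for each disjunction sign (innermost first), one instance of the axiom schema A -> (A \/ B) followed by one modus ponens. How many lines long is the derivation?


Building the left-nested 28-ary disjunction from D1:
- 1 premise line (D1)
- 28 disjuncts means 27 disjunction signs; each needs 1 axiom instance + 1 MP = 2 lines: 2 * 27 = 54
Total = 1 + 54 = 55 lines.

55


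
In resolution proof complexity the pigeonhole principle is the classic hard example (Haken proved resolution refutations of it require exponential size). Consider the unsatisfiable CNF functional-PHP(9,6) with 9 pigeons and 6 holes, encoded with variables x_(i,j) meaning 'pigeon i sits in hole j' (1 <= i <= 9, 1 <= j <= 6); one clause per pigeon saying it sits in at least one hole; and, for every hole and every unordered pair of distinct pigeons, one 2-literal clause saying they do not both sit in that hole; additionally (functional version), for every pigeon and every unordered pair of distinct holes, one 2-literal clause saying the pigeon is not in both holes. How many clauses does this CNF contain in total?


functional-PHP(9,6): 9 pigeons, 6 holes, 9*6 = 54 variables.
- pigeon clauses: one per pigeon -> 9 clauses
- hole clauses: 6 holes * C(9,2) = 6 * 36 -> 216 clauses
- functional clauses: 9 pigeons * C(6,2) = 9 * 15 -> 135 clauses
Total clauses = 9 + 216 + 135 = 360

360


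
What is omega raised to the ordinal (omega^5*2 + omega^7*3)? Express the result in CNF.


omega^(omega^5*2 + omega^7*3):
In ordinal addition a term is absorbed by a following term of strictly larger exponent: 5 < 7, so omega^5*2 + omega^7*3 = omega^7*3.
omega raised to a CNF ordinal is a single CNF term: Result = omega^(omega^7*3)

omega^(omega^7*3)


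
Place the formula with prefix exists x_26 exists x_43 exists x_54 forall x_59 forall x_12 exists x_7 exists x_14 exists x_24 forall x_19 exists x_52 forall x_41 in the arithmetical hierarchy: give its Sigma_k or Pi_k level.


Leading quantifier is exists, so the class is Sigma.
Number of quantifier blocks = alternations + 1 = 5 + 1 = 6.
Classification: Sigma_6

Sigma_6


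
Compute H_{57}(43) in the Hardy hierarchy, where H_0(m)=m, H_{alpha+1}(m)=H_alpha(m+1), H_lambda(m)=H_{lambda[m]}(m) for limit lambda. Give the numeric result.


H_57(43):
For finite ordinals k, H_k(n) = n + k (each successor step adds 1).
H_57(43) = 43 + 57 = 100

100


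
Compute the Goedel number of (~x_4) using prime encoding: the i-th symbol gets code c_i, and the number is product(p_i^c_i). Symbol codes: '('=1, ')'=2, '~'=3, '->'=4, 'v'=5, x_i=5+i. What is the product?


Formula: (~x_4)
Symbol codes: [1, 3, 9, 2]
Primes: [2, 3, 5, 7]
p_1^1 = 2^1 = 2
p_2^3 = 3^3 = 27
p_3^9 = 5^9 = 1953125
p_4^2 = 7^2 = 49
Product = 5167968750

5167968750


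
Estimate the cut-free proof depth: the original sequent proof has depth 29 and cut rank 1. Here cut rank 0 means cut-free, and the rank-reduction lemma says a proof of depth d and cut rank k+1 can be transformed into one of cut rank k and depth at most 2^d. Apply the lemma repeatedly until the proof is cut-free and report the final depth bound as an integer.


Each rank reduction sends depth d to at most 2^d; cut rank r needs r reductions.
2_0(29) = 29
2_1(29) = 2^29 = 536870912
Cut-free depth bound = 536870912

536870912


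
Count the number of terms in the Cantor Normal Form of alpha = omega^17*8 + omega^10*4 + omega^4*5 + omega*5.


CNF: omega^17*8 + omega^10*4 + omega^4*5 + omega*5
Count the summands separated by '+':
  term 1: omega^17*8
  term 2: omega^10*4
  term 3: omega^4*5
  term 4: omega*5
Total terms = 4

4


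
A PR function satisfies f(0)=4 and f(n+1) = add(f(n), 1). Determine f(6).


f(0) = 4
f(1) = add(f(0), 1) = add(4, 1) = 5
f(2) = add(f(1), 1) = add(5, 1) = 6
f(3) = add(f(2), 1) = add(6, 1) = 7
f(4) = add(f(3), 1) = add(7, 1) = 8
f(5) = add(f(4), 1) = add(8, 1) = 9
f(6) = add(f(5), 1) = add(9, 1) = 10


10


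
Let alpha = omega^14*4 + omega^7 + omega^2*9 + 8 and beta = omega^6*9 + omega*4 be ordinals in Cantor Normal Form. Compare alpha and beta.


Compare term by term from highest exponent:
alpha = omega^14*4 + omega^7 + omega^2*9 + 8
beta = omega^6*9 + omega*4
Term 1: alpha has omega^14*4, beta has omega^6*9
Term 2: alpha has omega^7*1, beta has omega^1*4
Term 3: alpha has omega^2*9, beta has omega^0*0
Term 4: alpha has omega^0*8, beta has omega^0*0
Result: alpha > beta

alpha > beta


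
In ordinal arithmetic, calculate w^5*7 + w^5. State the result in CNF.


Ordinal addition w^5*7 + w^5:
Both terms have the same exponent 5.
w^e*c + w^e*d = w^e*(c+d).
Result = w^5*(7+1) = w^5*8

w^5*8


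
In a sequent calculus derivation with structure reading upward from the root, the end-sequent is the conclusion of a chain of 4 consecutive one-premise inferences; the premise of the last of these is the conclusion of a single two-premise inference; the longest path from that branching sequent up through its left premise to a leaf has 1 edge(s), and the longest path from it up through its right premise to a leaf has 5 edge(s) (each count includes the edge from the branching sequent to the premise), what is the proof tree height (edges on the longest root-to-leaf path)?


Longest path through the left premise: 1 edges (measured from the branching sequent)
Longest path through the right premise: 5 edges
Height of the subtree rooted at the branching sequent: max(1, 5) = 5
The branching sequent sits 4 edges above the root (the chain of one-premise inferences), so height = 5 + 4 = 9

9


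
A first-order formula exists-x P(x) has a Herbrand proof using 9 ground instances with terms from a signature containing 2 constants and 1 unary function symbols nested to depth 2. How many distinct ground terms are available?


Herbrand terms by depth:
Depth 0: 2 constants
Depth 1: 2 new terms (running total: 4)
Depth 2: 2 new terms (running total: 6)
Total distinct ground terms = 6

6


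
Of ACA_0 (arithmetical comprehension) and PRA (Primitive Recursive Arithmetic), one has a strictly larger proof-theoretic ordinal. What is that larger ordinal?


Proof-theoretic ordinal of ACA_0 (arithmetical comprehension): epsilon_0
Proof-theoretic ordinal of PRA (Primitive Recursive Arithmetic): omega^omega
Comparing: omega^omega < epsilon_0.
The larger ordinal is epsilon_0 (from ACA_0 (arithmetical comprehension)).

epsilon_0


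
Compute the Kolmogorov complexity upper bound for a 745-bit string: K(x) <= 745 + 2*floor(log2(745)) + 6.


floor(log2(745)) = 9
2 * 9 = 18
K(x) <= 745 + 18 + 6 = 769

769


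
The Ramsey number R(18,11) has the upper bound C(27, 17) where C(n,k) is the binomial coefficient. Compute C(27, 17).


R(18,11) <= C(18+11-2, 18-1) = C(27, 17)
C(27, 17) = 27! / (17! * 10!)
= 8436285

8436285


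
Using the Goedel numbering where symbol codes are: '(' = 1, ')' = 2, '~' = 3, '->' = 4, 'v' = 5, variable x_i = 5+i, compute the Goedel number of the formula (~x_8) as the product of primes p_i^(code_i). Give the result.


Formula: (~x_8)
Symbol codes: [1, 3, 13, 2]
Primes: [2, 3, 5, 7]
p_1^1 = 2^1 = 2
p_2^3 = 3^3 = 27
p_3^13 = 5^13 = 1220703125
p_4^2 = 7^2 = 49
Product = 3229980468750

3229980468750


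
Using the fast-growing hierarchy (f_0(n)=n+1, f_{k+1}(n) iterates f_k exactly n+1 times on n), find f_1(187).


f_1(187) = f_0^188(187)
f_0 adds 1 each time, applied 188 times.
f_1(187) = 187 + 188 = 375

375


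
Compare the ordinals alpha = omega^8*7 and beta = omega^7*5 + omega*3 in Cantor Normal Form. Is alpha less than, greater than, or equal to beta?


Compare term by term from highest exponent:
alpha = omega^8*7
beta = omega^7*5 + omega*3
Term 1: alpha has omega^8*7, beta has omega^7*5
Term 2: alpha has omega^0*0, beta has omega^1*3
Result: alpha > beta

alpha > beta


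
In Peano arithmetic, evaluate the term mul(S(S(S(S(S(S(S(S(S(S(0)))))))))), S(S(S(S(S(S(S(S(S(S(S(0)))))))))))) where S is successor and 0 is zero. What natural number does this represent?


mul(S^10(0), S^11(0)):
S^10(0) = 10
S^11(0) = 11
10 * 11 = 110

110


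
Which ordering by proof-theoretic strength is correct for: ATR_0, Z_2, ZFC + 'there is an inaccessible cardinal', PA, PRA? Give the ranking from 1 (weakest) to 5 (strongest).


Ordering by consistency strength:
1. PRA
2. PA
3. ATR_0
4. Z_2
5. ZFC + 'there is an inaccessible cardinal'


ATR_0=3, Z_2=4, ZFC + 'there is an inaccessible cardinal'=5, PA=2, PRA=1


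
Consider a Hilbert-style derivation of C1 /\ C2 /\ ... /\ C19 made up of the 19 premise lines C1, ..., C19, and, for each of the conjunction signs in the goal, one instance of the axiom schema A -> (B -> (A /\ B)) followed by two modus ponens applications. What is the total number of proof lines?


Conjoining 19 premises:
- 19 premise lines
- the goal has 18 conjunction signs; each costs 1 axiom instance + 2 MP = 3 lines: 3 * 18 = 54
Total = 19 + 54 = 73 lines.

73


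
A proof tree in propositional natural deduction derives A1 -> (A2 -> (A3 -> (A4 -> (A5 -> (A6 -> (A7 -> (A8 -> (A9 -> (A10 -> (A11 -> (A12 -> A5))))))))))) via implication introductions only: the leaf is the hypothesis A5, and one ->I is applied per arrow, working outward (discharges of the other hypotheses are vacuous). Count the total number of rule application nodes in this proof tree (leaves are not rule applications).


The formula has 12 arrows (->); its innermost consequent A5 is one of the antecedents,
so the proof starts from the hypothesis leaf A5 (not a rule application) and closes one arrow per ->I.
Building A1 -> (A2 -> (A3 -> (A4 -> (A5 -> (A6 -> (A7 -> (A8 -> (A9 -> (A10 -> (A11 -> (A12 -> A5))))))))))) therefore takes 12 nested implication introductions.
Total inference nodes = 12

12


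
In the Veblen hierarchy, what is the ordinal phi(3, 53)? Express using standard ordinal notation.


phi(3, 53):
phi(3, beta) = eta_beta (the beta-th eta number, fixed point of zeta).
phi(3, 53) = eta_53

eta_53


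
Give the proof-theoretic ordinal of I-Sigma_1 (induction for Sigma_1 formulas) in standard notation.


The proof-theoretic ordinal of I-Sigma_1 (induction for Sigma_1 formulas) is a standard result in ordinal analysis.
This ordinal is the supremum of order types of primitive recursive well-orderings
that the theory can prove to be well-ordered.
For I-Sigma_1 (induction for Sigma_1 formulas), the proof-theoretic ordinal is omega^omega.

omega^omega


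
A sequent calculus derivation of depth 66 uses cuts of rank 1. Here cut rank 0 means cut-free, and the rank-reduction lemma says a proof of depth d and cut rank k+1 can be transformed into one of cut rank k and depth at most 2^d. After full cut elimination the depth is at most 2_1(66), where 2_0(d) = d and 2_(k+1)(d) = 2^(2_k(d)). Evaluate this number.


Each rank reduction sends depth d to at most 2^d; cut rank r needs r reductions.
2_0(66) = 66
2_1(66) = 2^66 = 73786976294838206464
Cut-free depth bound = 73786976294838206464

73786976294838206464


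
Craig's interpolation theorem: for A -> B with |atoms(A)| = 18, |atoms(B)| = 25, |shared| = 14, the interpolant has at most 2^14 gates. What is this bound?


Shared atoms = 14
Craig interpolant size bound = 2^14
= 16384

16384


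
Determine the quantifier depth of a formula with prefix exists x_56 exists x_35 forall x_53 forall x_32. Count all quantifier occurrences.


Quantifier prefix has 4 quantifier symbols.
Quantifier depth = 4

4


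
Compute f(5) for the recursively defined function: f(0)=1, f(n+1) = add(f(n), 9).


f(0) = 1
f(1) = add(f(0), 9) = add(1, 9) = 10
f(2) = add(f(1), 9) = add(10, 9) = 19
f(3) = add(f(2), 9) = add(19, 9) = 28
f(4) = add(f(3), 9) = add(28, 9) = 37
f(5) = add(f(4), 9) = add(37, 9) = 46


46


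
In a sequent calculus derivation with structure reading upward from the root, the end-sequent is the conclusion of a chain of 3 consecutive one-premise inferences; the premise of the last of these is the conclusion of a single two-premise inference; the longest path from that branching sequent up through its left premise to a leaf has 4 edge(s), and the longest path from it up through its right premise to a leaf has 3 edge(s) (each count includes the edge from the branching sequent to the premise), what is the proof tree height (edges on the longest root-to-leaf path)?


Longest path through the left premise: 4 edges (measured from the branching sequent)
Longest path through the right premise: 3 edges
Height of the subtree rooted at the branching sequent: max(4, 3) = 4
The branching sequent sits 3 edges above the root (the chain of one-premise inferences), so height = 4 + 3 = 7

7


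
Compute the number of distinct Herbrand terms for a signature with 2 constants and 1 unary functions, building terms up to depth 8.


Herbrand terms by depth:
Depth 0: 2 constants
Depth 1: 2 new terms (running total: 4)
Depth 2: 2 new terms (running total: 6)
Depth 3: 2 new terms (running total: 8)
Depth 4: 2 new terms (running total: 10)
Depth 5: 2 new terms (running total: 12)
Depth 6: 2 new terms (running total: 14)
Depth 7: 2 new terms (running total: 16)
Depth 8: 2 new terms (running total: 18)
Total distinct ground terms = 18

18


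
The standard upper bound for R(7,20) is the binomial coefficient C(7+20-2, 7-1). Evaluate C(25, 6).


R(7,20) <= C(7+20-2, 7-1) = C(25, 6)
C(25, 6) = 25! / (6! * 19!)
= 177100

177100


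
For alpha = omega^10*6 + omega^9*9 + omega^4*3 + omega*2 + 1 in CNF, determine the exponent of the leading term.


CNF: omega^10*6 + omega^9*9 + omega^4*3 + omega*2 + 1
The leading term is omega^10*6, which has exponent 10.

10


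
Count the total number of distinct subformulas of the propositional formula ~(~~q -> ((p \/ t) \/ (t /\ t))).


Formula: ~(~~q -> ((p \/ t) \/ (t /\ t)))
Subformulas found:
  1. q
  2. t
  3. p
  4. ~q
  5. ~~q
  6. (p \/ t)
  7. (t /\ t)
  8. ((p \/ t) \/ (t /\ t))
  9. (~~q -> ((p \/ t) \/ (t /\ t)))
  10. ~(~~q -> ((p \/ t) \/ (t /\ t)))
Total distinct subformulas = 10

10


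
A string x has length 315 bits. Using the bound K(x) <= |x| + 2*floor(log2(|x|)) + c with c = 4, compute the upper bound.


floor(log2(315)) = 8
2 * 8 = 16
K(x) <= 315 + 16 + 4 = 335

335


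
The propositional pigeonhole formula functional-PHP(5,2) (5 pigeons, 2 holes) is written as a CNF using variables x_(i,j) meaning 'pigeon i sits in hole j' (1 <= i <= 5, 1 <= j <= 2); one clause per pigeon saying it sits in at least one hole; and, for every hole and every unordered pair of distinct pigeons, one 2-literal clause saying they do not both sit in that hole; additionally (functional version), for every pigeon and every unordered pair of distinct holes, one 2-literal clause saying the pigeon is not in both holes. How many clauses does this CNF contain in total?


functional-PHP(5,2): 5 pigeons, 2 holes, 5*2 = 10 variables.
- pigeon clauses: one per pigeon -> 5 clauses
- hole clauses: 2 holes * C(5,2) = 2 * 10 -> 20 clauses
- functional clauses: 5 pigeons * C(2,2) = 5 * 1 -> 5 clauses
Total clauses = 5 + 20 + 5 = 30

30


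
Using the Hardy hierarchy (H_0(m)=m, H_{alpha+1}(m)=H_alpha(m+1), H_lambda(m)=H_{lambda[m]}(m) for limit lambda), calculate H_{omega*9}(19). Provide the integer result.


H_{omega*9}(19):
For the Hardy hierarchy, H_{omega*k}(n) = 2^k * n.
2^9 = 512.
512 * 19 = 9728

9728


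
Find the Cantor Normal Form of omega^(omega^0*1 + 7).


omega^(omega^0*1 + 7):
omega^0 = 1, so the exponent is 1 + 7 = 8 (finite ordinal addition).
Result = omega^8, already a single CNF term.

omega^8


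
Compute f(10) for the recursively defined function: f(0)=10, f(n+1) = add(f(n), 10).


f(0) = 10
f(1) = add(f(0), 10) = add(10, 10) = 20
f(2) = add(f(1), 10) = add(20, 10) = 30
f(3) = add(f(2), 10) = add(30, 10) = 40
f(4) = add(f(3), 10) = add(40, 10) = 50
f(5) = add(f(4), 10) = add(50, 10) = 60
f(6) = add(f(5), 10) = add(60, 10) = 70
f(7) = add(f(6), 10) = add(70, 10) = 80
f(8) = add(f(7), 10) = add(80, 10) = 90
f(9) = add(f(8), 10) = add(90, 10) = 100
f(10) = add(f(9), 10) = add(100, 10) = 110


110


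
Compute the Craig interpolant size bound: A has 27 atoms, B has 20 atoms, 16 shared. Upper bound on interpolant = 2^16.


Shared atoms = 16
Craig interpolant size bound = 2^16
= 65536

65536


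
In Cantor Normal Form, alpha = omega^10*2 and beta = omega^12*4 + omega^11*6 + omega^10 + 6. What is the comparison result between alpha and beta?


Compare term by term from highest exponent:
alpha = omega^10*2
beta = omega^12*4 + omega^11*6 + omega^10 + 6
Term 1: alpha has omega^10*2, beta has omega^12*4
Term 2: alpha has omega^0*0, beta has omega^11*6
Term 3: alpha has omega^0*0, beta has omega^10*1
Term 4: alpha has omega^0*0, beta has omega^0*6
Result: alpha < beta

alpha < beta


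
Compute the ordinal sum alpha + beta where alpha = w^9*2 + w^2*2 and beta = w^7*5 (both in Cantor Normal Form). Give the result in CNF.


Ordinal addition (w^9*2 + w^2*2) + w^7*5:
alpha's leading term has exponent 9 > beta's exponent 7, so it survives.
alpha's tail term has exponent 2 < beta's exponent 7, so it is absorbed by beta.
In ordinal addition, any term followed by a strictly larger-exponent term is absorbed.
Result = w^9*2 + w^7*5

w^9*2 + w^7*5


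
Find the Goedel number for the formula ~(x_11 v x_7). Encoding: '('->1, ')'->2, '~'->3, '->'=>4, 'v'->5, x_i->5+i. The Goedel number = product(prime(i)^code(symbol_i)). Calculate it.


Formula: ~(x_11 v x_7)
Symbol codes: [3, 1, 16, 5, 12, 2]
Primes: [2, 3, 5, 7, 11, 13]
p_1^3 = 2^3 = 8
p_2^1 = 3^1 = 3
p_3^16 = 5^16 = 152587890625
p_4^5 = 7^5 = 16807
p_5^12 = 11^12 = 3138428376721
p_6^2 = 13^2 = 169
Product = 32645282988119839390869140625000

32645282988119839390869140625000


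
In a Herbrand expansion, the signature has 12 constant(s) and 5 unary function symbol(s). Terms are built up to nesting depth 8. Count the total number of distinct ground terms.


Herbrand terms by depth:
Depth 0: 12 constants
Depth 1: 60 new terms (running total: 72)
Depth 2: 300 new terms (running total: 372)
Depth 3: 1500 new terms (running total: 1872)
Depth 4: 7500 new terms (running total: 9372)
Depth 5: 37500 new terms (running total: 46872)
Depth 6: 187500 new terms (running total: 234372)
Depth 7: 937500 new terms (running total: 1171872)
Depth 8: 4687500 new terms (running total: 5859372)
Total distinct ground terms = 5859372

5859372


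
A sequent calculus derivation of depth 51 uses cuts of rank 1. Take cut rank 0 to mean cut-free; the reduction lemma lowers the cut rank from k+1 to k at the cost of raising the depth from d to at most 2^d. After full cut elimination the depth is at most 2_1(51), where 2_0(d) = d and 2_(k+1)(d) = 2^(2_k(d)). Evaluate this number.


Each rank reduction sends depth d to at most 2^d; cut rank r needs r reductions.
2_0(51) = 51
2_1(51) = 2^51 = 2251799813685248
Cut-free depth bound = 2251799813685248

2251799813685248


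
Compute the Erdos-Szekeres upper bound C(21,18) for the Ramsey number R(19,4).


R(19,4) <= C(19+4-2, 19-1) = C(21, 18)
C(21, 18) = 21! / (18! * 3!)
= 1330

1330


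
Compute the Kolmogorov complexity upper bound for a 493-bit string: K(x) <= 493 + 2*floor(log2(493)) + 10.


floor(log2(493)) = 8
2 * 8 = 16
K(x) <= 493 + 16 + 10 = 519

519


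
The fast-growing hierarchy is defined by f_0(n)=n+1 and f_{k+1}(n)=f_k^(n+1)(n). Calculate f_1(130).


f_1(130) = f_0^131(130)
f_0 adds 1 each time, applied 131 times.
f_1(130) = 130 + 131 = 261

261


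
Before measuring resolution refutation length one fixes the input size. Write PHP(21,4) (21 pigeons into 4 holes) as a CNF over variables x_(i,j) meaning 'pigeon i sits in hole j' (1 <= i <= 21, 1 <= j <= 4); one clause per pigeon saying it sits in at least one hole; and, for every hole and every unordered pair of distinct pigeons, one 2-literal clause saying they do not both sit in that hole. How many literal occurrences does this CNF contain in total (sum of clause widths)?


PHP(21,4): 21 pigeons, 4 holes, 21*4 = 84 variables.
- pigeon clauses: one per pigeon -> 21 clauses of width 4 -> 84 literals
- hole clauses: 4 holes * C(21,2) = 4 * 210 -> 840 clauses of width 2 -> 1680 literals
Total literal occurrences = 84 + 1680 = 1764

1764


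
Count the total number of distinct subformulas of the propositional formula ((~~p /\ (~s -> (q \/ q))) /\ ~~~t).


Formula: ((~~p /\ (~s -> (q \/ q))) /\ ~~~t)
Subformulas found:
  1. q
  2. s
  3. t
  4. p
  5. ~t
  6. ~p
  7. ~s
  8. ~~p
  9. ~~t
  10. ~~~t
  11. (q \/ q)
  12. (~s -> (q \/ q))
  13. (~~p /\ (~s -> (q \/ q)))
  14. ((~~p /\ (~s -> (q \/ q))) /\ ~~~t)
Total distinct subformulas = 14

14


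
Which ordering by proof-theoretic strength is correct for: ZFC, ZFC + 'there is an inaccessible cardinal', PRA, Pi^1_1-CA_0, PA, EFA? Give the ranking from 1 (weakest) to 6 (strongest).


Ordering by consistency strength:
1. EFA
2. PRA
3. PA
4. Pi^1_1-CA_0
5. ZFC
6. ZFC + 'there is an inaccessible cardinal'


ZFC=5, ZFC + 'there is an inaccessible cardinal'=6, PRA=2, Pi^1_1-CA_0=4, PA=3, EFA=1


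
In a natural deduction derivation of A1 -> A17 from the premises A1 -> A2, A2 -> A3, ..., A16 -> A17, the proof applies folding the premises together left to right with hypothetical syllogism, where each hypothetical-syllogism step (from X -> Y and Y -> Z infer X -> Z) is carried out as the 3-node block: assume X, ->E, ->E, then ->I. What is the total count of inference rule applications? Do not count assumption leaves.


There are 16 premises in the chain. The first HS step combines premises 1 and 2; each further premise needs one more HS step.
So 16 premises require 16 - 1 = 15 hypothetical-syllogism steps.
Each HS step uses 3 inference nodes (->E, ->E, ->I).
15 * 3 = 45 total inference nodes.

45


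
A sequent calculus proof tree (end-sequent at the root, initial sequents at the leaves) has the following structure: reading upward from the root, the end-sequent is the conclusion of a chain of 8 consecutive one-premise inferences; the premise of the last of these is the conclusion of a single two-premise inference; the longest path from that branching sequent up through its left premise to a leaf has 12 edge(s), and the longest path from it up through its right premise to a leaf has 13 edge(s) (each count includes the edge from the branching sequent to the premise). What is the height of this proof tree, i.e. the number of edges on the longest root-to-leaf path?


Longest path through the left premise: 12 edges (measured from the branching sequent)
Longest path through the right premise: 13 edges
Height of the subtree rooted at the branching sequent: max(12, 13) = 13
The branching sequent sits 8 edges above the root (the chain of one-premise inferences), so height = 13 + 8 = 21

21


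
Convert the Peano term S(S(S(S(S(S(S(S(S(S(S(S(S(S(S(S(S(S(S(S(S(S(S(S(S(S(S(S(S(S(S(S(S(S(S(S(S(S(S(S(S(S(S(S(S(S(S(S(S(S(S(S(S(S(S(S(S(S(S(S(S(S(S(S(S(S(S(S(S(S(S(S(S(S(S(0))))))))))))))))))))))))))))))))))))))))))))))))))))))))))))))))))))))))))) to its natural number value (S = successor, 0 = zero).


Counting successors applied to 0:
75 applications of S to 0 = 75

75


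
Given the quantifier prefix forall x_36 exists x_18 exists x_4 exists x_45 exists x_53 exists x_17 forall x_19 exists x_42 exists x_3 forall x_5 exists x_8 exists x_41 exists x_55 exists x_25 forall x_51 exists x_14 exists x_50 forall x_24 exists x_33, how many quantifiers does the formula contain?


Quantifier prefix has 19 quantifier symbols.
Quantifier depth = 19

19


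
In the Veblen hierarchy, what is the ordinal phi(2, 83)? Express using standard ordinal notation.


phi(2, 83):
phi(2, beta) = zeta_beta (the beta-th zeta number, fixed point of epsilon).
phi(2, 83) = zeta_83

zeta_83


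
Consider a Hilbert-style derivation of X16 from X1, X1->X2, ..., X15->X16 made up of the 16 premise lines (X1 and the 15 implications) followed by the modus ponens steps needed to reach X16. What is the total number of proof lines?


We have 16 premise lines: X1 and 15 implications.
Each implication is detached once by MP, giving 15 MP lines.
16 premise lines + 15 MP lines = 31 total lines.

31


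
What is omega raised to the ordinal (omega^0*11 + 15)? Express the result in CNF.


omega^(omega^0*11 + 15):
omega^0 = 1, so the exponent is 11 + 15 = 26 (finite ordinal addition).
Result = omega^26, already a single CNF term.

omega^26


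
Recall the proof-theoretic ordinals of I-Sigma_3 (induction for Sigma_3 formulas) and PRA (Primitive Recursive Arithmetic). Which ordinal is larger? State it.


Proof-theoretic ordinal of I-Sigma_3 (induction for Sigma_3 formulas): omega^(omega^(omega^omega))
Proof-theoretic ordinal of PRA (Primitive Recursive Arithmetic): omega^omega
Comparing: omega^omega < omega^(omega^(omega^omega)).
The larger ordinal is omega^(omega^(omega^omega)) (from I-Sigma_3 (induction for Sigma_3 formulas)).

omega^(omega^(omega^omega))


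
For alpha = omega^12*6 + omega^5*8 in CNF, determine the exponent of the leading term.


CNF: omega^12*6 + omega^5*8
The leading term is omega^12*6, which has exponent 12.

12


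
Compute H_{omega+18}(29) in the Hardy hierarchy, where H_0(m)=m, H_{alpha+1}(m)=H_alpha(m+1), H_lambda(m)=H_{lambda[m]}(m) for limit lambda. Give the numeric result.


H_{omega+18}(29):
Unwind the 18 successor steps: H_{omega+18}(29) = H_omega(29+18) = H_omega(47).
H_omega(m) = H_m(m) = m + m = 2m.
Result = 2 * 47 = 94

94


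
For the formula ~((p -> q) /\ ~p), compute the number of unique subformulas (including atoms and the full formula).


Formula: ~((p -> q) /\ ~p)
Subformulas found:
  1. q
  2. p
  3. ~p
  4. (p -> q)
  5. ((p -> q) /\ ~p)
  6. ~((p -> q) /\ ~p)
Total distinct subformulas = 6

6


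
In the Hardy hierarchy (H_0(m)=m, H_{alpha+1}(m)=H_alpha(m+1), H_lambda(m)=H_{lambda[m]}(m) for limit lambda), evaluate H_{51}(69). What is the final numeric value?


H_51(69):
For finite ordinals k, H_k(n) = n + k (each successor step adds 1).
H_51(69) = 69 + 51 = 120

120


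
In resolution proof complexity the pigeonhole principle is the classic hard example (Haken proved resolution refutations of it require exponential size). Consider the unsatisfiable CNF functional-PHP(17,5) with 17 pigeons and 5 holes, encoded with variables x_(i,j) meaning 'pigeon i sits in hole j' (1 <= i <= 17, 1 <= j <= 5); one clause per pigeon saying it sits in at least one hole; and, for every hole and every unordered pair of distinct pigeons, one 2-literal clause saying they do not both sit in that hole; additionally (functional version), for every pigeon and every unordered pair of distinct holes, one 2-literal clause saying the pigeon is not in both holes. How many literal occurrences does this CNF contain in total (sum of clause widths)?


functional-PHP(17,5): 17 pigeons, 5 holes, 17*5 = 85 variables.
- pigeon clauses: one per pigeon -> 17 clauses of width 5 -> 85 literals
- hole clauses: 5 holes * C(17,2) = 5 * 136 -> 680 clauses of width 2 -> 1360 literals
- functional clauses: 17 pigeons * C(5,2) = 17 * 10 -> 170 clauses of width 2 -> 340 literals
Total literal occurrences = 85 + 1360 + 340 = 1785

1785
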